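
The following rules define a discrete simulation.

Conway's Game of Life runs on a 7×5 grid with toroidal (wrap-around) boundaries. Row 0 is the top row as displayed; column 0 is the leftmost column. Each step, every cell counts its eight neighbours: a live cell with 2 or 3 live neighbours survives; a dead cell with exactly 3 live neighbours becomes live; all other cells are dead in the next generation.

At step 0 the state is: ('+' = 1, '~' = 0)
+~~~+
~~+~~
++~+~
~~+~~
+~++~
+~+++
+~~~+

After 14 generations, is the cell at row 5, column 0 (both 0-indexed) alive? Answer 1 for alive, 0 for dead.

1

k=0  +~~~+
~~+~~
++~+~
~~+~~
+~++~
+~+++
+~~~+
k=1  ++~++
~~++~
~+~+~
+~~~~
+~~~~
~~+~~
~~~~~
k=2  ++~++
~~~~~
~+~++
++~~+
~+~~~
~~~~~
+++++
k=3  ~~~~~
~+~~~
~++++
~+~++
~+~~~
~~~++
~~~~~
k=4  ~~~~~
++~+~
~+~~+
~+~~+
~~~~~
~~~~~
~~~~~
k=5  ~~~~~
+++~+
~+~++
~~~~~
~~~~~
~~~~~
~~~~~
k=6  ++~~~
~++~+
~+~++
~~~~~
~~~~~
~~~~~
~~~~~
k=7  +++~~
~~~~+
~+~++
~~~~~
~~~~~
~~~~~
~~~~~
k=8  ++~~~
~~~~+
+~~++
~~~~~
~~~~~
~~~~~
~+~~~
k=9  ++~~~
~+~+~
+~~++
~~~~+
~~~~~
~~~~~
++~~~
k=10  ~~~~+
~+~+~
+~++~
+~~++
~~~~~
~~~~~
++~~~
k=11  ~++~+
++~+~
+~~~~
++++~
~~~~+
~~~~~
+~~~~
k=12  ~~+++
~~~+~
~~~+~
++++~
+++++
~~~~~
++~~~
k=13  +++++
~~~~~
~+~+~
~~~~~
~~~~~
~~~+~
+++++
k=14  ~~~~~
~~~~~
~~~~~
~~~~~
~~~~~
++~+~
~~~~~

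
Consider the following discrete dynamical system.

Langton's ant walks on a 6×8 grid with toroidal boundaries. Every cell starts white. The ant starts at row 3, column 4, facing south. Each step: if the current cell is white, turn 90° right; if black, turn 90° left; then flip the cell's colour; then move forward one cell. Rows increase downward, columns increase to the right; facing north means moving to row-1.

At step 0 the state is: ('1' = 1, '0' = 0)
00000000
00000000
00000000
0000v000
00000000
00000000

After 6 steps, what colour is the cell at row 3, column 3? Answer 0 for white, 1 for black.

t=0: 00000000
00000000
00000000
0000v000
00000000
00000000
t=1: 00000000
00000000
00000000
000<1000
00000000
00000000
t=2: 00000000
00000000
000^0000
00011000
00000000
00000000
t=3: 00000000
00000000
0001>000
00011000
00000000
00000000
t=4: 00000000
00000000
00011000
0001v000
00000000
00000000
t=5: 00000000
00000000
00011000
00010>00
00000000
00000000
t=6: 00000000
00000000
00011000
00010100
00000v00
00000000

1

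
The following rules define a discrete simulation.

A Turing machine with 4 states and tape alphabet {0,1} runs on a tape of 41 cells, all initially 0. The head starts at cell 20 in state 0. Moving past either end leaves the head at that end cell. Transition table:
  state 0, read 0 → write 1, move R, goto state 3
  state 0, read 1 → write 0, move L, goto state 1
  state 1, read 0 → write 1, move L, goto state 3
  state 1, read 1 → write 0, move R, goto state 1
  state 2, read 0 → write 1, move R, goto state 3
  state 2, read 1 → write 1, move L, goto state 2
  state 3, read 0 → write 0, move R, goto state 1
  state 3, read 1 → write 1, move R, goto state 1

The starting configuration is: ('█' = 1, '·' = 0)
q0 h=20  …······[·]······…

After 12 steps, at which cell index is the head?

24

t=0: q0 h=20  …······[·]······…
t=1: q3 h=21  …·····█[·]······…
t=2: q1 h=22  …····█·[·]······…
t=3: q3 h=21  …·····█[·]█·····…
t=4: q1 h=22  …····█·[█]······…
t=5: q1 h=23  …···█··[·]······…
t=6: q3 h=22  …····█·[·]█·····…
t=7: q1 h=23  …···█··[█]······…
t=8: q1 h=24  …··█···[·]······…
t=9: q3 h=23  …···█··[·]█·····…
t=10: q1 h=24  …··█···[█]······…
t=11: q1 h=25  …·█····[·]······…
t=12: q3 h=24  …··█···[·]█·····…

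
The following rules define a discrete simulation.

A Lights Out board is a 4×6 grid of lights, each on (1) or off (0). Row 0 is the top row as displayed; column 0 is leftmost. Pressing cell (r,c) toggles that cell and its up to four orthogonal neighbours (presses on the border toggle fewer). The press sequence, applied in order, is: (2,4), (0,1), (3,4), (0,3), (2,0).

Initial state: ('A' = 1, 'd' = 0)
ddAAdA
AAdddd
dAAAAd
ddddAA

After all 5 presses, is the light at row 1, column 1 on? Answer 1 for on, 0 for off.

0

step 0: ddAAdA
AAdddd
dAAAAd
ddddAA
step 1: ddAAdA
AAddAd
dAAddA
dddddA
step 2: AAdAdA
AdddAd
dAAddA
dddddA
step 3: AAdAdA
AdddAd
dAAdAA
dddAAd
step 4: AAAdAA
AddAAd
dAAdAA
dddAAd
step 5: AAAdAA
dddAAd
AdAdAA
AddAAd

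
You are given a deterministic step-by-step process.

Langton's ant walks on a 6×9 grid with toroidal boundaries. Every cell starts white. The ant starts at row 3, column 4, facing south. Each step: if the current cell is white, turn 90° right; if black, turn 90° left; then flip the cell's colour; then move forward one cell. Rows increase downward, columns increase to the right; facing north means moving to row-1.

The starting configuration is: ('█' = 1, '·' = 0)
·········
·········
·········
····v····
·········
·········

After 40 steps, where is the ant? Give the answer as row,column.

1,4

gen 0: ·········
·········
·········
····v····
·········
·········
gen 1: ·········
·········
·········
···<█····
·········
·········
gen 2: ·········
·········
···^·····
···██····
·········
·········
gen 3: ·········
·········
···█>····
···██····
·········
·········
gen 4: ·········
·········
···██····
···█v····
·········
·········
gen 5: ·········
·········
···██····
···█·>···
·········
·········
gen 6: ·········
·········
···██····
···█·█···
·····v···
·········
gen 7: ·········
·········
···██····
···█·█···
····<█···
·········
gen 8: ·········
·········
···██····
···█^█···
····██···
·········
gen 9: ·········
·········
···██····
···██>···
····██···
·········
gen 10: ·········
·········
···██^···
···██····
····██···
·········
gen 11: ·········
·········
···███>··
···██····
····██···
·········
gen 12: ·········
·········
···████··
···██·v··
····██···
·········
gen 13: ·········
·········
···████··
···██<█··
····██···
·········
gen 14: ·········
·········
···██^█··
···████··
····██···
·········
gen 15: ·········
·········
···█<·█··
···████··
····██···
·········
gen 16: ·········
·········
···█··█··
···█v██··
····██···
·········
gen 17: ·········
·········
···█··█··
···█·>█··
····██···
·········
gen 18: ·········
·········
···█·^█··
···█··█··
····██···
·········
gen 19: ·········
·········
···█·█>··
···█··█··
····██···
·········
gen 20: ·········
······^··
···█·█···
···█··█··
····██···
·········
gen 21: ·········
······█>·
···█·█···
···█··█··
····██···
·········
gen 22: ·········
······██·
···█·█·v·
···█··█··
····██···
·········
gen 23: ·········
······██·
···█·█<█·
···█··█··
····██···
·········
gen 24: ·········
······^█·
···█·███·
···█··█··
····██···
·········
gen 25: ·········
·····<·█·
···█·███·
···█··█··
····██···
·········
gen 26: ·····^···
·····█·█·
···█·███·
···█··█··
····██···
·········
gen 27: ·····█>··
·····█·█·
···█·███·
···█··█··
····██···
·········
gen 28: ·····██··
·····█v█·
···█·███·
···█··█··
····██···
·········
gen 29: ·····██··
·····<██·
···█·███·
···█··█··
····██···
·········
gen 30: ·····██··
······██·
···█·v██·
···█··█··
····██···
·········
gen 31: ·····██··
······██·
···█··>█·
···█··█··
····██···
·········
gen 32: ·····██··
······^█·
···█···█·
···█··█··
····██···
·········
gen 33: ·····██··
·····<·█·
···█···█·
···█··█··
····██···
·········
gen 34: ·····^█··
·····█·█·
···█···█·
···█··█··
····██···
·········
gen 35: ····<·█··
·····█·█·
···█···█·
···█··█··
····██···
·········
gen 36: ····█·█··
·····█·█·
···█···█·
···█··█··
····██···
····^····
gen 37: ····█·█··
·····█·█·
···█···█·
···█··█··
····██···
····█>···
gen 38: ····█v█··
·····█·█·
···█···█·
···█··█··
····██···
····██···
gen 39: ····<██··
·····█·█·
···█···█·
···█··█··
····██···
····██···
gen 40: ·····██··
····v█·█·
···█···█·
···█··█··
····██···
····██···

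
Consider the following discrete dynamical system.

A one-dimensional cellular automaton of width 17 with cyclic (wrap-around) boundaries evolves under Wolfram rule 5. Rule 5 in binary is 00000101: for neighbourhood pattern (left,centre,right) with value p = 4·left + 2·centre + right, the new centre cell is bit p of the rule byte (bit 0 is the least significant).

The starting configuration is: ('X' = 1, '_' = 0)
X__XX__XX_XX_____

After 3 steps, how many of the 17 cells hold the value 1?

4

t=0: X__XX__XX_XX_____
t=1: X____________XXX_
t=2: X_XXXXXXXXXX_____
t=3: X____________XXX_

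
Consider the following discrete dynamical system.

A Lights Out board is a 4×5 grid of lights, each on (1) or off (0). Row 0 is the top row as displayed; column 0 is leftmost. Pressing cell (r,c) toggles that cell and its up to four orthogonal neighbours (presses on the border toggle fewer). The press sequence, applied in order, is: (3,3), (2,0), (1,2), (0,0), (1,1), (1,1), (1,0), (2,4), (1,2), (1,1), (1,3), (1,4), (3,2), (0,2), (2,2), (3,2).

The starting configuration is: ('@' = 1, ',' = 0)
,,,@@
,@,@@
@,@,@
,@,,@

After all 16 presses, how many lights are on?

12

0) ,,,@@
,@,@@
@,@,@
,@,,@
1) ,,,@@
,@,@@
@,@@@
,@@@,
2) ,,,@@
@@,@@
,@@@@
@@@@,
3) ,,@@@
@,@,@
,@,@@
@@@@,
4) @@@@@
,,@,@
,@,@@
@@@@,
5) @,@@@
@@,,@
,,,@@
@@@@,
6) @@@@@
,,@,@
,@,@@
@@@@,
7) ,@@@@
@@@,@
@@,@@
@@@@,
8) ,@@@@
@@@,,
@@,,,
@@@@@
9) ,@,@@
@,,@,
@@@,,
@@@@@
10) ,,,@@
,@@@,
@,@,,
@@@@@
11) ,,,,@
,@,,@
@,@@,
@@@@@
12) ,,,,,
,@,@,
@,@@@
@@@@@
13) ,,,,,
,@,@,
@,,@@
@,,,@
14) ,@@@,
,@@@,
@,,@@
@,,,@
15) ,@@@,
,@,@,
@@@,@
@,@,@
16) ,@@@,
,@,@,
@@,,@
@@,@@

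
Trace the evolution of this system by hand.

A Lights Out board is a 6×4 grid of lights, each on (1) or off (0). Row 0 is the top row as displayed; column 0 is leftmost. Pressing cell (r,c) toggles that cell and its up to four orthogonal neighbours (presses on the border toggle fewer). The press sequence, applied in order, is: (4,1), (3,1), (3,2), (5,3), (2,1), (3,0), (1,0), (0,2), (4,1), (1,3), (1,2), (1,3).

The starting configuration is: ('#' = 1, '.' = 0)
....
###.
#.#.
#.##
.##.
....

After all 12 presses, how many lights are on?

11

[0] ....
###.
#.#.
#.##
.##.
....
[1] ....
###.
#.#.
####
#...
.#..
[2] ....
###.
###.
...#
##..
.#..
[3] ....
###.
##..
.##.
###.
.#..
[4] ....
###.
##..
.##.
####
.###
[5] ....
#.#.
..#.
..#.
####
.###
[6] ....
#.#.
#.#.
###.
.###
.###
[7] #...
.##.
..#.
###.
.###
.###
[8] ####
.#..
..#.
###.
.###
.###
[9] ####
.#..
..#.
#.#.
#..#
..##
[10] ###.
.###
..##
#.#.
#..#
..##
[11] ##..
....
...#
#.#.
#..#
..##
[12] ##.#
..##
....
#.#.
#..#
..##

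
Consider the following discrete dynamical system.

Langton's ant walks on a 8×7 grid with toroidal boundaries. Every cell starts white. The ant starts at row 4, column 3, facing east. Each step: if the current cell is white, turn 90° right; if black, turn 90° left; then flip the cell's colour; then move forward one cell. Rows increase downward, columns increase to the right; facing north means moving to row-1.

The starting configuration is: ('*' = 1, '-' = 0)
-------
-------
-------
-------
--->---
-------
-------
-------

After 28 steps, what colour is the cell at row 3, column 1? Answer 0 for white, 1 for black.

gen 0: -------
-------
-------
-------
--->---
-------
-------
-------
gen 1: -------
-------
-------
-------
---*---
---v---
-------
-------
gen 2: -------
-------
-------
-------
---*---
--<*---
-------
-------
gen 3: -------
-------
-------
-------
--^*---
--**---
-------
-------
gen 4: -------
-------
-------
-------
--*>---
--**---
-------
-------
gen 5: -------
-------
-------
---^---
--*----
--**---
-------
-------
gen 6: -------
-------
-------
---*>--
--*----
--**---
-------
-------
gen 7: -------
-------
-------
---**--
--*-v--
--**---
-------
-------
gen 8: -------
-------
-------
---**--
--*<*--
--**---
-------
-------
gen 9: -------
-------
-------
---^*--
--***--
--**---
-------
-------
gen 10: -------
-------
-------
--<-*--
--***--
--**---
-------
-------
gen 11: -------
-------
--^----
--*-*--
--***--
--**---
-------
-------
gen 12: -------
-------
--*>---
--*-*--
--***--
--**---
-------
-------
gen 13: -------
-------
--**---
--*v*--
--***--
--**---
-------
-------
gen 14: -------
-------
--**---
--<**--
--***--
--**---
-------
-------
gen 15: -------
-------
--**---
---**--
--v**--
--**---
-------
-------
gen 16: -------
-------
--**---
---**--
--->*--
--**---
-------
-------
gen 17: -------
-------
--**---
---^*--
----*--
--**---
-------
-------
gen 18: -------
-------
--**---
--<-*--
----*--
--**---
-------
-------
gen 19: -------
-------
--^*---
--*-*--
----*--
--**---
-------
-------
gen 20: -------
-------
-<-*---
--*-*--
----*--
--**---
-------
-------
gen 21: -------
-^-----
-*-*---
--*-*--
----*--
--**---
-------
-------
gen 22: -------
-*>----
-*-*---
--*-*--
----*--
--**---
-------
-------
gen 23: -------
-**----
-*v*---
--*-*--
----*--
--**---
-------
-------
gen 24: -------
-**----
-<**---
--*-*--
----*--
--**---
-------
-------
gen 25: -------
-**----
--**---
-v*-*--
----*--
--**---
-------
-------
gen 26: -------
-**----
--**---
<**-*--
----*--
--**---
-------
-------
gen 27: -------
-**----
^-**---
***-*--
----*--
--**---
-------
-------
gen 28: -------
-**----
*>**---
***-*--
----*--
--**---
-------
-------

1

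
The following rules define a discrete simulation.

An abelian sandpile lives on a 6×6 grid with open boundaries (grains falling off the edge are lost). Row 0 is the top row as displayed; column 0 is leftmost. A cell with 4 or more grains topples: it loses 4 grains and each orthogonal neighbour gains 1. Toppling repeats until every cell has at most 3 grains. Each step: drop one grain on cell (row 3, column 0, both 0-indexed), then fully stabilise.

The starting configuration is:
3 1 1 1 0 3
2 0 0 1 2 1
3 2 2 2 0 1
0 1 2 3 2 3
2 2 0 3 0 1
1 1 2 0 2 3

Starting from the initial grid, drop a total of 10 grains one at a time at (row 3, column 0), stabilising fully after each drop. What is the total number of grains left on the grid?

58

step 0: 3 1 1 1 0 3
2 0 0 1 2 1
3 2 2 2 0 1
0 1 2 3 2 3
2 2 0 3 0 1
1 1 2 0 2 3
step 1: 3 1 1 1 0 3
2 0 0 1 2 1
3 2 2 2 0 1
1 1 2 3 2 3
2 2 0 3 0 1
1 1 2 0 2 3
step 2: 3 1 1 1 0 3
2 0 0 1 2 1
3 2 2 2 0 1
2 1 2 3 2 3
2 2 0 3 0 1
1 1 2 0 2 3
step 3: 3 1 1 1 0 3
2 0 0 1 2 1
3 2 2 2 0 1
3 1 2 3 2 3
2 2 0 3 0 1
1 1 2 0 2 3
step 4: 3 1 1 1 0 3
3 0 0 1 2 1
0 3 2 2 0 1
1 2 2 3 2 3
3 2 0 3 0 1
1 1 2 0 2 3
step 5: 3 1 1 1 0 3
3 0 0 1 2 1
0 3 2 2 0 1
2 2 2 3 2 3
3 2 0 3 0 1
1 1 2 0 2 3
step 6: 3 1 1 1 0 3
3 0 0 1 2 1
0 3 2 2 0 1
3 2 2 3 2 3
3 2 0 3 0 1
1 1 2 0 2 3
step 7: 3 1 1 1 0 3
3 0 0 1 2 1
1 3 2 2 0 1
1 3 2 3 2 3
0 3 0 3 0 1
2 1 2 0 2 3
step 8: 3 1 1 1 0 3
3 0 0 1 2 1
1 3 2 2 0 1
2 3 2 3 2 3
0 3 0 3 0 1
2 1 2 0 2 3
step 9: 3 1 1 1 0 3
3 0 0 1 2 1
1 3 2 2 0 1
3 3 2 3 2 3
0 3 0 3 0 1
2 1 2 0 2 3
step 10: 3 1 1 1 0 3
3 1 0 1 2 1
3 0 3 2 0 1
1 2 3 3 2 3
2 0 1 3 0 1
2 2 2 0 2 3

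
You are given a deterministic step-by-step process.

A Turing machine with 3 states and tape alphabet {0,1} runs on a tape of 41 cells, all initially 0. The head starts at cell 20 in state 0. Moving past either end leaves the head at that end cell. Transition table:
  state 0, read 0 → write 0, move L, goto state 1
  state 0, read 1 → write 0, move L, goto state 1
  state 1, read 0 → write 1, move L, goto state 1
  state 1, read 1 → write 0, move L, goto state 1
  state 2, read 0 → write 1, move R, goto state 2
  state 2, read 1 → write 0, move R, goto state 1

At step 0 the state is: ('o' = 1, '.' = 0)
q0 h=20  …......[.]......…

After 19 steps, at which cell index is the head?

1

gen 0: q0 h=20  …......[.]......…
gen 1: q1 h=19  …......[.]......…
gen 2: q1 h=18  …......[.]o.....…
gen 3: q1 h=17  …......[.]oo....…
gen 4: q1 h=16  …......[.]ooo...…
gen 5: q1 h=15  …......[.]oooo..…
gen 6: q1 h=14  …......[.]ooooo.…
gen 7: q1 h=13  …......[.]oooooo…
gen 8: q1 h=12  …......[.]oooooo…
gen 9: q1 h=11  …......[.]oooooo…
gen 10: q1 h=10  …......[.]oooooo…
gen 11: q1 h= 9  …......[.]oooooo…
gen 12: q1 h= 8  …......[.]oooooo…
gen 13: q1 h= 7  …......[.]oooooo…
gen 14: q1 h= 6  |......[.]oooooo…
gen 15: q1 h= 5  |.....[.]oooooo…
gen 16: q1 h= 4  |....[.]oooooo…
gen 17: q1 h= 3  |...[.]oooooo…
gen 18: q1 h= 2  |..[.]oooooo…
gen 19: q1 h= 1  |.[.]oooooo…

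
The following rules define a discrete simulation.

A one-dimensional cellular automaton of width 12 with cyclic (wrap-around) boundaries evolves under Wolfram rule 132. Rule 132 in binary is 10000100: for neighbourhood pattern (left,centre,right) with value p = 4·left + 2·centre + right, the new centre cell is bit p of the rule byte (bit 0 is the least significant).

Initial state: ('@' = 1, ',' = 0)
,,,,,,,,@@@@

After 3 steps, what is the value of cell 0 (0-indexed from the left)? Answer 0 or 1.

0

k=0  ,,,,,,,,@@@@
k=1  ,,,,,,,,,@@,
k=2  ,,,,,,,,,,,,
k=3  ,,,,,,,,,,,,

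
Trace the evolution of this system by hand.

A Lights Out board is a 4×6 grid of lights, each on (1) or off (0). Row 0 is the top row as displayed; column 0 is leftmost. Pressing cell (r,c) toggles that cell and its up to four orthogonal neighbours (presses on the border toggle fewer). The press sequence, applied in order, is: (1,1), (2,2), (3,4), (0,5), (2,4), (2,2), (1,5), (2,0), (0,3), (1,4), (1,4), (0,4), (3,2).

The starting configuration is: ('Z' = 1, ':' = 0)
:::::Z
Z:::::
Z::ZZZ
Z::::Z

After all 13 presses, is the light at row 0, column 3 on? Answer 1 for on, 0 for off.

0

[0] :::::Z
Z:::::
Z::ZZZ
Z::::Z
[1] :Z:::Z
:ZZ:::
ZZ:ZZZ
Z::::Z
[2] :Z:::Z
:Z::::
Z:Z:ZZ
Z:Z::Z
[3] :Z:::Z
:Z::::
Z:Z::Z
Z:ZZZ:
[4] :Z::Z:
:Z:::Z
Z:Z::Z
Z:ZZZ:
[5] :Z::Z:
:Z::ZZ
Z:ZZZ:
Z:ZZ::
[6] :Z::Z:
:ZZ:ZZ
ZZ::Z:
Z::Z::
[7] :Z::ZZ
:ZZ:::
ZZ::ZZ
Z::Z::
[8] :Z::ZZ
ZZZ:::
::::ZZ
:::Z::
[9] :ZZZ:Z
ZZZZ::
::::ZZ
:::Z::
[10] :ZZZZZ
ZZZ:ZZ
:::::Z
:::Z::
[11] :ZZZ:Z
ZZZZ::
::::ZZ
:::Z::
[12] :ZZ:Z:
ZZZZZ:
::::ZZ
:::Z::
[13] :ZZ:Z:
ZZZZZ:
::Z:ZZ
:ZZ:::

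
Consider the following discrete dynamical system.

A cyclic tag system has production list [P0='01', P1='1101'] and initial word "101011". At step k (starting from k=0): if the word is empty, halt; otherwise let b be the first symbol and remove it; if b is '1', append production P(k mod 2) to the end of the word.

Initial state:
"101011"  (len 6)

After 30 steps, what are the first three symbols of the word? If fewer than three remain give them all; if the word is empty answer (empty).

k=0  "101011"  (len 6)
k=1  "0101101"  (len 7)
k=2  "101101"  (len 6)
k=3  "0110101"  (len 7)
k=4  "110101"  (len 6)
k=5  "1010101"  (len 7)
k=6  "0101011101"  (len 10)
k=7  "101011101"  (len 9)
k=8  "010111011101"  (len 12)
k=9  "10111011101"  (len 11)
k=10  "01110111011101"  (len 14)
k=11  "1110111011101"  (len 13)
k=12  "1101110111011101"  (len 16)
k=13  "10111011101110101"  (len 17)
k=14  "01110111011101011101"  (len 20)
k=15  "1110111011101011101"  (len 19)
k=16  "1101110111010111011101"  (len 22)
k=17  "10111011101011101110101"  (len 23)
k=18  "01110111010111011101011101"  (len 26)
k=19  "1110111010111011101011101"  (len 25)
k=20  "1101110101110111010111011101"  (len 28)
k=21  "10111010111011101011101110101"  (len 29)
k=22  "01110101110111010111011101011101"  (len 32)
k=23  "1110101110111010111011101011101"  (len 31)
k=24  "1101011101110101110111010111011101"  (len 34)
k=25  "10101110111010111011101011101110101"  (len 35)
k=26  "01011101110101110111010111011101011101"  (len 38)
k=27  "1011101110101110111010111011101011101"  (len 37)
k=28  "0111011101011101110101110111010111011101"  (len 40)
k=29  "111011101011101110101110111010111011101"  (len 39)
k=30  "110111010111011101011101110101110111011101"  (len 42)

110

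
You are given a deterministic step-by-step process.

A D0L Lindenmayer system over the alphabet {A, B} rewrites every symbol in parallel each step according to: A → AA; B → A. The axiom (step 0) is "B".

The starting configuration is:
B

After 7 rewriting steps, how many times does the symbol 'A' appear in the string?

step 0: B
step 1: A
step 2: AA
step 3: AAAA
step 4: AAAAAAAA
step 5: AAAAAAAAAAAAAAAA
step 6: AAAAAAAAAAAAAAAAAAAAAAAAAAAAAAAA
step 7: AAAAAAAAAAAAAAAAAAAAAAAAAAAAAAAAAAAAAAAAAAAAAAAAAAAAAAAAAAAAAAAA

64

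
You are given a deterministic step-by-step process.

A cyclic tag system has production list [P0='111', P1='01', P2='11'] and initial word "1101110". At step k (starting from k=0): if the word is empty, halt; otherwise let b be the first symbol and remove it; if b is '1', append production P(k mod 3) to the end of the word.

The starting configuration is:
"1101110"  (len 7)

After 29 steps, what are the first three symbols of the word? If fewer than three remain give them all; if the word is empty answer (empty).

k=0  "1101110"  (len 7)
k=1  "101110111"  (len 9)
k=2  "0111011101"  (len 10)
k=3  "111011101"  (len 9)
k=4  "11011101111"  (len 11)
k=5  "101110111101"  (len 12)
k=6  "0111011110111"  (len 13)
k=7  "111011110111"  (len 12)
k=8  "1101111011101"  (len 13)
k=9  "10111101110111"  (len 14)
k=10  "0111101110111111"  (len 16)
k=11  "111101110111111"  (len 15)
k=12  "1110111011111111"  (len 16)
k=13  "110111011111111111"  (len 18)
k=14  "1011101111111111101"  (len 19)
k=15  "01110111111111110111"  (len 20)
k=16  "1110111111111110111"  (len 19)
k=17  "11011111111111011101"  (len 20)
k=18  "101111111111101110111"  (len 21)
k=19  "01111111111101110111111"  (len 23)
k=20  "1111111111101110111111"  (len 22)
k=21  "11111111110111011111111"  (len 23)
k=22  "1111111110111011111111111"  (len 25)
k=23  "11111111011101111111111101"  (len 26)
k=24  "111111101110111111111110111"  (len 27)
k=25  "11111101110111111111110111111"  (len 29)
k=26  "111110111011111111111011111101"  (len 30)
k=27  "1111011101111111111101111110111"  (len 31)
k=28  "111011101111111111101111110111111"  (len 33)
k=29  "1101110111111111110111111011111101"  (len 34)

110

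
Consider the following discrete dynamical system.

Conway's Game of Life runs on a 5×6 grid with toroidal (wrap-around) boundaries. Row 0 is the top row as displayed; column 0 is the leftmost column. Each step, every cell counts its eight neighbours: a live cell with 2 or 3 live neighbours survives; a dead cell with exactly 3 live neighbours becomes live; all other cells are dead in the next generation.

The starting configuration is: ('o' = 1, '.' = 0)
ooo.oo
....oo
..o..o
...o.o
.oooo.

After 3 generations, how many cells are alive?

9

[0] ooo.oo
....oo
..o..o
...o.o
.oooo.
[1] ......
..o...
o..o.o
oo...o
......
[2] ......
......
..o.oo
.o..oo
o.....
[3] ......
......
o..ooo
.o.oo.
o....o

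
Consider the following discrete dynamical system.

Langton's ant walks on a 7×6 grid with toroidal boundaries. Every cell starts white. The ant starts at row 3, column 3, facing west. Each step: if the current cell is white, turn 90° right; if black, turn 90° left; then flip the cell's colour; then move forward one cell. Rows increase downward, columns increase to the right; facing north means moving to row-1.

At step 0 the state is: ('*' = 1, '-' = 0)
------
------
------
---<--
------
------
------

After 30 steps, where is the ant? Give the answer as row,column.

4,4

step 0: ------
------
------
---<--
------
------
------
step 1: ------
------
---^--
---*--
------
------
------
step 2: ------
------
---*>-
---*--
------
------
------
step 3: ------
------
---**-
---*v-
------
------
------
step 4: ------
------
---**-
---<*-
------
------
------
step 5: ------
------
---**-
----*-
---v--
------
------
step 6: ------
------
---**-
----*-
--<*--
------
------
step 7: ------
------
---**-
--^-*-
--**--
------
------
step 8: ------
------
---**-
--*>*-
--**--
------
------
step 9: ------
------
---**-
--***-
--*v--
------
------
step 10: ------
------
---**-
--***-
--*->-
------
------
step 11: ------
------
---**-
--***-
--*-*-
----v-
------
step 12: ------
------
---**-
--***-
--*-*-
---<*-
------
step 13: ------
------
---**-
--***-
--*^*-
---**-
------
step 14: ------
------
---**-
--***-
--**>-
---**-
------
step 15: ------
------
---**-
--**^-
--**--
---**-
------
step 16: ------
------
---**-
--*<--
--**--
---**-
------
step 17: ------
------
---**-
--*---
--*v--
---**-
------
step 18: ------
------
---**-
--*---
--*->-
---**-
------
step 19: ------
------
---**-
--*---
--*-*-
---*v-
------
step 20: ------
------
---**-
--*---
--*-*-
---*->
------
step 21: ------
------
---**-
--*---
--*-*-
---*-*
-----v
step 22: ------
------
---**-
--*---
--*-*-
---*-*
----<*
step 23: ------
------
---**-
--*---
--*-*-
---*^*
----**
step 24: ------
------
---**-
--*---
--*-*-
---**>
----**
step 25: ------
------
---**-
--*---
--*-*^
---**-
----**
step 26: ------
------
---**-
--*---
>-*-**
---**-
----**
step 27: ------
------
---**-
--*---
*-*-**
v--**-
----**
step 28: ------
------
---**-
--*---
*-*-**
*--**<
----**
step 29: ------
------
---**-
--*---
*-*-*^
*--***
----**
step 30: ------
------
---**-
--*---
*-*-<-
*--***
----**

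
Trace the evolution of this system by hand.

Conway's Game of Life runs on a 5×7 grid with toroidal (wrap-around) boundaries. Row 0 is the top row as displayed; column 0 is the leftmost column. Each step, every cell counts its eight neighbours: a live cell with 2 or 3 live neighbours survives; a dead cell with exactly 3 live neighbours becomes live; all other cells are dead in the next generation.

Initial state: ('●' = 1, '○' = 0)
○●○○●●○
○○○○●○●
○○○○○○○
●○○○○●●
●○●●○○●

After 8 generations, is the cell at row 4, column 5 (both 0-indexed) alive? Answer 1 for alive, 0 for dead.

t=0: ○●○○●●○
○○○○●○●
○○○○○○○
●○○○○●●
●○●●○○●
t=1: ○●●○●○○
○○○○●○○
●○○○○○○
●●○○○●○
○○●●○○○
t=2: ○●●○●○○
○●○●○○○
●●○○○○●
●●●○○○●
●○○●●○○
t=3: ●●○○●○○
○○○●○○○
○○○○○○●
○○●●○●○
○○○○●●●
t=4: ●○○●●○●
●○○○○○○
○○●●●○○
○○○●○○○
●●●○○○●
t=5: ○○●●○●○
●●●○○●●
○○●●●○○
●○○○●○○
○●●○●●●
t=6: ○○○○○○○
●○○○○●●
○○●○●○○
●○○○○○●
●●●○○○●
t=7: ○○○○○●○
○○○○○●●
○●○○○○○
○○●●○●●
○●○○○○●
t=8: ●○○○○●○
○○○○○●●
●○●○●○○
○●●○○●●
●○●○●○●

0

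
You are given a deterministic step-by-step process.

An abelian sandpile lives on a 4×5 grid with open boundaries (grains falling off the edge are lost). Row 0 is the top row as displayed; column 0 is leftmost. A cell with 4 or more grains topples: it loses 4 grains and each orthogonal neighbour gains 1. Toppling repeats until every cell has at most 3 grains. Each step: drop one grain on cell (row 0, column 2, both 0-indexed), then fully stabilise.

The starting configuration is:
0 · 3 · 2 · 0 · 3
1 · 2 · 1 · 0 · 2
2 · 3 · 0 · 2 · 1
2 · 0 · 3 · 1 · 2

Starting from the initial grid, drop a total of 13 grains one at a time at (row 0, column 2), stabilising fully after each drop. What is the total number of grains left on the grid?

34

t=0: 0 · 3 · 2 · 0 · 3
1 · 2 · 1 · 0 · 2
2 · 3 · 0 · 2 · 1
2 · 0 · 3 · 1 · 2
t=1: 0 · 3 · 3 · 0 · 3
1 · 2 · 1 · 0 · 2
2 · 3 · 0 · 2 · 1
2 · 0 · 3 · 1 · 2
t=2: 1 · 0 · 1 · 1 · 3
1 · 3 · 2 · 0 · 2
2 · 3 · 0 · 2 · 1
2 · 0 · 3 · 1 · 2
t=3: 1 · 0 · 2 · 1 · 3
1 · 3 · 2 · 0 · 2
2 · 3 · 0 · 2 · 1
2 · 0 · 3 · 1 · 2
t=4: 1 · 0 · 3 · 1 · 3
1 · 3 · 2 · 0 · 2
2 · 3 · 0 · 2 · 1
2 · 0 · 3 · 1 · 2
t=5: 1 · 1 · 0 · 2 · 3
1 · 3 · 3 · 0 · 2
2 · 3 · 0 · 2 · 1
2 · 0 · 3 · 1 · 2
t=6: 1 · 1 · 1 · 2 · 3
1 · 3 · 3 · 0 · 2
2 · 3 · 0 · 2 · 1
2 · 0 · 3 · 1 · 2
t=7: 1 · 1 · 2 · 2 · 3
1 · 3 · 3 · 0 · 2
2 · 3 · 0 · 2 · 1
2 · 0 · 3 · 1 · 2
t=8: 1 · 1 · 3 · 2 · 3
1 · 3 · 3 · 0 · 2
2 · 3 · 0 · 2 · 1
2 · 0 · 3 · 1 · 2
t=9: 1 · 3 · 1 · 3 · 3
2 · 1 · 1 · 1 · 2
3 · 0 · 2 · 2 · 1
2 · 1 · 3 · 1 · 2
t=10: 1 · 3 · 2 · 3 · 3
2 · 1 · 1 · 1 · 2
3 · 0 · 2 · 2 · 1
2 · 1 · 3 · 1 · 2
t=11: 1 · 3 · 3 · 3 · 3
2 · 1 · 1 · 1 · 2
3 · 0 · 2 · 2 · 1
2 · 1 · 3 · 1 · 2
t=12: 2 · 0 · 2 · 1 · 0
2 · 2 · 2 · 2 · 3
3 · 0 · 2 · 2 · 1
2 · 1 · 3 · 1 · 2
t=13: 2 · 0 · 3 · 1 · 0
2 · 2 · 2 · 2 · 3
3 · 0 · 2 · 2 · 1
2 · 1 · 3 · 1 · 2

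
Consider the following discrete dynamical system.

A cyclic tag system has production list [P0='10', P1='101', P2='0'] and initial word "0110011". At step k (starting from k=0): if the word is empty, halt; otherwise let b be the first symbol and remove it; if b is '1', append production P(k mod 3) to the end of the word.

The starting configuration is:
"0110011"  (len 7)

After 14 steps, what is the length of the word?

7

t=0: "0110011"  (len 7)
t=1: "110011"  (len 6)
t=2: "10011101"  (len 8)
t=3: "00111010"  (len 8)
t=4: "0111010"  (len 7)
t=5: "111010"  (len 6)
t=6: "110100"  (len 6)
t=7: "1010010"  (len 7)
t=8: "010010101"  (len 9)
t=9: "10010101"  (len 8)
t=10: "001010110"  (len 9)
t=11: "01010110"  (len 8)
t=12: "1010110"  (len 7)
t=13: "01011010"  (len 8)
t=14: "1011010"  (len 7)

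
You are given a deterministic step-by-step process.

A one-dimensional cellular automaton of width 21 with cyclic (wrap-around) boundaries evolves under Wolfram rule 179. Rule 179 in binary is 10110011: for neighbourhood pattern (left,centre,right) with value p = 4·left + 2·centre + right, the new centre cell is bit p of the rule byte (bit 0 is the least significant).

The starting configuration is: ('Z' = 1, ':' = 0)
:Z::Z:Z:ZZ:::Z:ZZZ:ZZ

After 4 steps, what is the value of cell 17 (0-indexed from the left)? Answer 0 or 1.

k=0  :Z::Z:Z:ZZ:::Z:ZZZ:ZZ
k=1  Z:ZZ:Z:Z::ZZZ:Z:Z:Z::
k=2  :Z::Z:Z:ZZ:Z:Z:Z:Z:ZZ
k=3  Z:ZZ:Z:Z::Z:Z:Z:Z:Z::
k=4  :Z::Z:Z:ZZ:Z:Z:Z:Z:ZZ

1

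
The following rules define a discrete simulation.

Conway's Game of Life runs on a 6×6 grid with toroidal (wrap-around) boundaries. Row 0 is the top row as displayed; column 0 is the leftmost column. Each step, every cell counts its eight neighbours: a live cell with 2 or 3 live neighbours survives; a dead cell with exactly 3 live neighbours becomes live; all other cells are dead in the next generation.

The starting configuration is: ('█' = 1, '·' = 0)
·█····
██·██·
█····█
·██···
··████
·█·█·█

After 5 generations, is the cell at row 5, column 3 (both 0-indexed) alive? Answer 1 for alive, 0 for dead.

0

[0] ·█····
██·██·
█····█
·██···
··████
·█·█·█
[1] ·█·█·█
·██·█·
···███
·██···
·····█
·█·█·█
[2] ·█·█·█
·█····
█···██
█·██·█
·█··█·
·····█
[3] ··█·█·
·██···
··███·
··██··
·████·
··█··█
[4] ··█···
·█··█·
····█·
······
·█··█·
·····█
[5] ······
···█··
······
······
······
······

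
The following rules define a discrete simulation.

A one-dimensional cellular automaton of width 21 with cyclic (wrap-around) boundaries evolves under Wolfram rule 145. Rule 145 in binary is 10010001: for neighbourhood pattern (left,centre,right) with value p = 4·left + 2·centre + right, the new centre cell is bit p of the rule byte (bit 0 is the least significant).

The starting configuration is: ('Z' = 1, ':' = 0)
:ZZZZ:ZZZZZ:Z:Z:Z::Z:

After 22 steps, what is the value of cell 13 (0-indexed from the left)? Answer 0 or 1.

0

k=0  :ZZZZ:ZZZZZ:Z:Z:Z::Z:
k=1  ::ZZ:::ZZZ:::::::Z::Z
k=2  Z:::ZZ::Z:ZZZZZZ::Z::
k=3  :ZZ:::Z::::ZZZZ:Z::Z:
k=4  :::ZZ::ZZZ::ZZ:::Z::Z
k=5  ZZ:::Z::Z:Z:::ZZ::Z::
k=6  ::ZZ::Z::::ZZ:::Z::Z:
k=7  Z:::Z::ZZZ:::ZZ::Z::Z
k=8  :ZZ::Z::Z:ZZ:::Z::Z::
k=9  :::Z::Z:::::ZZ::Z::ZZ
k=10  ZZ::Z::ZZZZ:::Z::Z:::
k=11  ::Z::Z::ZZ:ZZ::Z::ZZ:
k=12  Z::Z::Z::::::Z::Z:::Z
k=13  :Z::Z::ZZZZZ::Z::ZZ::
k=14  ::Z::Z::ZZZ:Z::Z:::ZZ
k=15  Z::Z::Z::Z:::Z::ZZ:::
k=16  :Z::Z::Z::ZZ::Z:::ZZ:
k=17  ::Z::Z::Z:::Z::ZZ:::Z
k=18  Z::Z::Z::ZZ::Z:::ZZ::
k=19  :Z::Z::Z:::Z::ZZ:::Z:
k=20  ::Z::Z::ZZ::Z:::ZZ::Z
k=21  Z::Z::Z:::Z::ZZ:::Z::
k=22  :Z::Z::ZZ::Z:::ZZ::Z:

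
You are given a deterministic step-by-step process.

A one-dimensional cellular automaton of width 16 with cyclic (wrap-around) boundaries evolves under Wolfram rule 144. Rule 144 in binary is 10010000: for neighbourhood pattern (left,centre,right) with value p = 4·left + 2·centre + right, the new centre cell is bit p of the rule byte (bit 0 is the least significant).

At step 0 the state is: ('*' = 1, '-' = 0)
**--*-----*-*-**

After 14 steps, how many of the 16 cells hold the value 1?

2

[0] **--*-----*-*-**
[1] *-*--*---------*
[2] ---*--*---------
[3] ----*--*--------
[4] -----*--*-------
[5] ------*--*------
[6] -------*--*-----
[7] --------*--*----
[8] ---------*--*---
[9] ----------*--*--
[10] -----------*--*-
[11] ------------*--*
[12] *------------*--
[13] -*------------*-
[14] --*------------*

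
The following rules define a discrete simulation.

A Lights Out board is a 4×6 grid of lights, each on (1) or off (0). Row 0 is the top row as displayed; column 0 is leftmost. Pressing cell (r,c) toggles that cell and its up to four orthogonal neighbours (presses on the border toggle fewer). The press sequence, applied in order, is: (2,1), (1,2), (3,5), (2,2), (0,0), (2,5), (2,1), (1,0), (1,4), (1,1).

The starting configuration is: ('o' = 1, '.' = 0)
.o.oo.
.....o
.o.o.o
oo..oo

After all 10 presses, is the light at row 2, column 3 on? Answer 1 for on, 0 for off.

[0] .o.oo.
.....o
.o.o.o
oo..oo
[1] .o.oo.
.o...o
o.oo.o
o...oo
[2] .oooo.
..oo.o
o..o.o
o...oo
[3] .oooo.
..oo.o
o..o..
o.....
[4] .oooo.
...o.o
ooo...
o.o...
[5] o.ooo.
o..o.o
ooo...
o.o...
[6] o.ooo.
o..o..
ooo.oo
o.o..o
[7] o.ooo.
oo.o..
....oo
ooo..o
[8] ..ooo.
...o..
o...oo
ooo..o
[9] ..oo..
....oo
o....o
ooo..o
[10] .ooo..
ooo.oo
oo...o
ooo..o

0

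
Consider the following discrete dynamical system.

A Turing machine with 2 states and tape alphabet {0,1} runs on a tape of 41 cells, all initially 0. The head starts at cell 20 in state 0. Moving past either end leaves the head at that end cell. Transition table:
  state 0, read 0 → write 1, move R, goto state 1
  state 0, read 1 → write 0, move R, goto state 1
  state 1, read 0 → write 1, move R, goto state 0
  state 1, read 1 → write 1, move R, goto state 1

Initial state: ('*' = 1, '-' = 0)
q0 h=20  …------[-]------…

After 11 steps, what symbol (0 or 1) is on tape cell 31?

t=0: q0 h=20  …------[-]------…
t=1: q1 h=21  …-----*[-]------…
t=2: q0 h=22  …----**[-]------…
t=3: q1 h=23  …---***[-]------…
t=4: q0 h=24  …--****[-]------…
t=5: q1 h=25  …-*****[-]------…
t=6: q0 h=26  …******[-]------…
t=7: q1 h=27  …******[-]------…
t=8: q0 h=28  …******[-]------…
t=9: q1 h=29  …******[-]------…
t=10: q0 h=30  …******[-]------…
t=11: q1 h=31  …******[-]------…

0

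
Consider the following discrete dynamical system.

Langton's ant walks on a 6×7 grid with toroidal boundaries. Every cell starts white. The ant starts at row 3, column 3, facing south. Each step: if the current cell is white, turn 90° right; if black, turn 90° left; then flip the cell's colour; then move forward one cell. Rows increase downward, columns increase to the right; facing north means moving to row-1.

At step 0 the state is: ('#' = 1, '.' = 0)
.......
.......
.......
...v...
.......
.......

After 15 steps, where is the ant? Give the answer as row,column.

2,3

[0] .......
.......
.......
...v...
.......
.......
[1] .......
.......
.......
..<#...
.......
.......
[2] .......
.......
..^....
..##...
.......
.......
[3] .......
.......
..#>...
..##...
.......
.......
[4] .......
.......
..##...
..#v...
.......
.......
[5] .......
.......
..##...
..#.>..
.......
.......
[6] .......
.......
..##...
..#.#..
....v..
.......
[7] .......
.......
..##...
..#.#..
...<#..
.......
[8] .......
.......
..##...
..#^#..
...##..
.......
[9] .......
.......
..##...
..##>..
...##..
.......
[10] .......
.......
..##^..
..##...
...##..
.......
[11] .......
.......
..###>.
..##...
...##..
.......
[12] .......
.......
..####.
..##.v.
...##..
.......
[13] .......
.......
..####.
..##<#.
...##..
.......
[14] .......
.......
..##^#.
..####.
...##..
.......
[15] .......
.......
..#<.#.
..####.
...##..
.......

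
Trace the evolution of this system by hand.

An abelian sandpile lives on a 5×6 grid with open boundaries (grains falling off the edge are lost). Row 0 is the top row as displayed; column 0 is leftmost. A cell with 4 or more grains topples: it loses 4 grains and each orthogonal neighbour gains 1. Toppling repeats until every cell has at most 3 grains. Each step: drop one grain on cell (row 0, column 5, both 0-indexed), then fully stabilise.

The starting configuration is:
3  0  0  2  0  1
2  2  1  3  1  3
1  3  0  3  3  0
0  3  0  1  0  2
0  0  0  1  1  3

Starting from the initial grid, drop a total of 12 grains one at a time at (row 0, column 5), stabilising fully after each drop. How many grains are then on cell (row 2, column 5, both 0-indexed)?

gen 0: 3  0  0  2  0  1
2  2  1  3  1  3
1  3  0  3  3  0
0  3  0  1  0  2
0  0  0  1  1  3
gen 1: 3  0  0  2  0  2
2  2  1  3  1  3
1  3  0  3  3  0
0  3  0  1  0  2
0  0  0  1  1  3
gen 2: 3  0  0  2  0  3
2  2  1  3  1  3
1  3  0  3  3  0
0  3  0  1  0  2
0  0  0  1  1  3
gen 3: 3  0  0  2  1  1
2  2  1  3  2  0
1  3  0  3  3  1
0  3  0  1  0  2
0  0  0  1  1  3
gen 4: 3  0  0  2  1  2
2  2  1  3  2  0
1  3  0  3  3  1
0  3  0  1  0  2
0  0  0  1  1  3
gen 5: 3  0  0  2  1  3
2  2  1  3  2  0
1  3  0  3  3  1
0  3  0  1  0  2
0  0  0  1  1  3
gen 6: 3  0  0  2  2  0
2  2  1  3  2  1
1  3  0  3  3  1
0  3  0  1  0  2
0  0  0  1  1  3
gen 7: 3  0  0  2  2  1
2  2  1  3  2  1
1  3  0  3  3  1
0  3  0  1  0  2
0  0  0  1  1  3
gen 8: 3  0  0  2  2  2
2  2  1  3  2  1
1  3  0  3  3  1
0  3  0  1  0  2
0  0  0  1  1  3
gen 9: 3  0  0  2  2  3
2  2  1  3  2  1
1  3  0  3  3  1
0  3  0  1  0  2
0  0  0  1  1  3
gen 10: 3  0  0  2  3  0
2  2  1  3  2  2
1  3  0  3  3  1
0  3  0  1  0  2
0  0  0  1  1  3
gen 11: 3  0  0  2  3  1
2  2  1  3  2  2
1  3  0  3  3  1
0  3  0  1  0  2
0  0  0  1  1  3
gen 12: 3  0  0  2  3  2
2  2  1  3  2  2
1  3  0  3  3  1
0  3  0  1  0  2
0  0  0  1  1  3

1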